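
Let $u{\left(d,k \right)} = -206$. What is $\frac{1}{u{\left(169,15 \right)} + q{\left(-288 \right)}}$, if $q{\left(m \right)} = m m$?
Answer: $\frac{1}{82738} \approx 1.2086 \cdot 10^{-5}$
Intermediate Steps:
$q{\left(m \right)} = m^{2}$
$\frac{1}{u{\left(169,15 \right)} + q{\left(-288 \right)}} = \frac{1}{-206 + \left(-288\right)^{2}} = \frac{1}{-206 + 82944} = \frac{1}{82738}$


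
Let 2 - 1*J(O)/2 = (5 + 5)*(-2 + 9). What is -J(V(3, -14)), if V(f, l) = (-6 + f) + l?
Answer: 136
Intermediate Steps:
V(f, l) = -6 + f + l
J(O) = -136 (J(O) = 4 - 2*(5 + 5)*(-2 + 9) = 4 - 20*7 = 4 - 2*70 = 4 - 140 = -136)
-J(V(3, -14)) = -1*(-136) = 136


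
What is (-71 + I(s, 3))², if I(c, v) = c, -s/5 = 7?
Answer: 11236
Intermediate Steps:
s = -35 (s = -5*7 = -35)
(-71 + I(s, 3))² = (-71 - 35)² = (-106)² = 11236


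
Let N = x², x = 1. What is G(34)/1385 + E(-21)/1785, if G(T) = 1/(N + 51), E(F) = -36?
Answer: -172729/8570380 ≈ -0.020154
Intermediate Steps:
N = 1 (N = 1² = 1)
G(T) = 1/52 (G(T) = 1/(1 + 51) = 1/52)
G(34)/1385 + E(-21)/1785 = (1/52)/1385 - 36/1785 = (1/52)*(1/1385) - 36*1/1785 = 1/72020 - 12/595 = -172729/8570380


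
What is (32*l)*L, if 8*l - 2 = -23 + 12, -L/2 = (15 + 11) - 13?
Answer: 936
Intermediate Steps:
L = -26 (L = -2*((15 + 11) - 13) = -2*(26 - 13) = -2*13 = -26)
l = -9/8 (l = ¼ + (-23 + 12)/8 = ¼ + (⅛)*(-11) = ¼ - 11/8 = -9/8 ≈ -1.1250)
(32*l)*L = (32*(-9/8))*(-26) = -36*(-26) = 936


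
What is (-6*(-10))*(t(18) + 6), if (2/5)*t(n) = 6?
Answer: 1260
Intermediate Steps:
t(n) = 15 (t(n) = (5/2)*6 = 15)
(-6*(-10))*(t(18) + 6) = (-6*(-10))*(15 + 6) = 60*21 = 1260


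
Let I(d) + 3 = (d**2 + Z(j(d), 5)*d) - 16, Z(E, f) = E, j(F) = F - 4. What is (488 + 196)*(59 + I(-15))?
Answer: 376200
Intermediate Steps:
j(F) = -4 + F
I(d) = -19 + d**2 + d*(-4 + d) (I(d) = -3 + ((d**2 + (-4 + d)*d) - 16) = -3 + ((d**2 + d*(-4 + d)) - 16) = -3 + (-16 + d**2 + d*(-4 + d)) = -19 + d**2 + d*(-4 + d))
(488 + 196)*(59 + I(-15)) = (488 + 196)*(59 + (-19 + (-15)**2 - 15*(-4 - 15))) = 684*(59 + (-19 + 225 - 15*(-19))) = 684*(59 + (-19 + 225 + 285)) = 684*(59 + 491) = 684*550 = 376200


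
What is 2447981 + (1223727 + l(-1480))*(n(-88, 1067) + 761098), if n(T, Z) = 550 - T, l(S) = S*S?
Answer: 2600665892453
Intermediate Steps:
l(S) = S**2
2447981 + (1223727 + l(-1480))*(n(-88, 1067) + 761098) = 2447981 + (1223727 + (-1480)**2)*((550 - 1*(-88)) + 761098) = 2447981 + (1223727 + 2190400)*((550 + 88) + 761098) = 2447981 + 3414127*(638 + 761098) = 2447981 + 3414127*761736 = 2447981 + 2600663444472 = 2600665892453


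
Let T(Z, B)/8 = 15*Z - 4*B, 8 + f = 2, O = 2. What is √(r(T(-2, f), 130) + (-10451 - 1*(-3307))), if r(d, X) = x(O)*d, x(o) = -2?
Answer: 2*I*√1762 ≈ 83.952*I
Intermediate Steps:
f = -6 (f = -8 + 2 = -6)
T(Z, B) = -32*B + 120*Z (T(Z, B) = 8*(15*Z - 4*B) = 8*(-4*B + 15*Z) = -32*B + 120*Z)
r(d, X) = -2*d
√(r(T(-2, f), 130) + (-10451 - 1*(-3307))) = √(-2*(-32*(-6) + 120*(-2)) + (-10451 - 1*(-3307))) = √(-2*(192 - 240) + (-10451 + 3307)) = √(-2*(-48) - 7144) = √(96 - 7144) = √(-7048) = 2*I*√1762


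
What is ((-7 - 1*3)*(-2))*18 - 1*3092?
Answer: -2732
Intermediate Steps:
((-7 - 1*3)*(-2))*18 - 1*3092 = ((-7 - 3)*(-2))*18 - 3092 = -10*(-2)*18 - 3092 = 20*18 - 3092 = 360 - 3092 = -2732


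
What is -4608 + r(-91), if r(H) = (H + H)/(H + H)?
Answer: -4607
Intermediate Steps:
r(H) = 1 (r(H) = (2*H)/((2*H)) = (2*H)*(1/(2*H)) = 1)
-4608 + r(-91) = -4608 + 1 = -4607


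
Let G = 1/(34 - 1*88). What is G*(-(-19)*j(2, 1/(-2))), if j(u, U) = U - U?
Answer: 0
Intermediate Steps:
G = -1/54 (G = 1/(34 - 88) = 1/(-54) = -1/54 ≈ -0.018519)
j(u, U) = 0
G*(-(-19)*j(2, 1/(-2))) = -(-19)*(-1*0)/54 = -(-19)*0/54 = -1/54*0 = 0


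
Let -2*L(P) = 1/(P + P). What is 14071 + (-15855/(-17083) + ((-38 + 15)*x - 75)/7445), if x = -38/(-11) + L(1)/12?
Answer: 85905911447933/6104780880 ≈ 14072.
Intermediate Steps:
L(P) = -1/(4*P) (L(P) = -1/(2*(P + P)) = -1/(2*P)/2 = -1/(4*P))
x = 1813/528 (x = -38/(-11) - 1/4/1/12 = -38*(-1/11) - 1/4*1*(1/12) = 38/11 - 1/4*1/12 = 38/11 - 1/48 = 1813/528 ≈ 3.4337)
14071 + (-15855/(-17083) + ((-38 + 15)*x - 75)/7445) = 14071 + (-15855/(-17083) + ((-38 + 15)*(1813/528) - 75)/7445) = 14071 + (-15855*(-1/17083) + (-23*1813/528 - 75)*(1/7445)) = 14071 + (15855/17083 + (-41699/528 - 75)*(1/7445)) = 14071 + (15855/17083 - 81299/528*1/7445) = 14071 + (15855/17083 - 81299/3930960) = 14071 + 5539685453/6104780880 = 85905911447933/6104780880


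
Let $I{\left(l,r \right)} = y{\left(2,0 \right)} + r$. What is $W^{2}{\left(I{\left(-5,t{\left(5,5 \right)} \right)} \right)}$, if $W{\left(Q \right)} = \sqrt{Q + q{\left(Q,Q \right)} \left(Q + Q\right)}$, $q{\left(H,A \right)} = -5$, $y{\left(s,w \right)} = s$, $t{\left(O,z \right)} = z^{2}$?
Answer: $-243$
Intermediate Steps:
$I{\left(l,r \right)} = 2 + r$
$W{\left(Q \right)} = 3 \sqrt{- Q}$ ($W{\left(Q \right)} = \sqrt{Q - 5 \left(Q + Q\right)} = \sqrt{Q - 5 \cdot 2 Q} = \sqrt{Q - 10 Q} = \sqrt{- 9 Q} = 3 \sqrt{- Q}$)
$W^{2}{\left(I{\left(-5,t{\left(5,5 \right)} \right)} \right)} = \left(3 \sqrt{- (2 + 5^{2})}\right)^{2} = \left(3 \sqrt{- (2 + 25)}\right)^{2} = \left(3 \sqrt{\left(-1\right) 27}\right)^{2} = \left(3 \sqrt{-27}\right)^{2} = \left(3 \cdot 3 i \sqrt{3}\right)^{2} = \left(9 i \sqrt{3}\right)^{2} = -243$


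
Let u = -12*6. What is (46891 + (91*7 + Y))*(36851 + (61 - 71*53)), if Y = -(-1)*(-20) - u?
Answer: 1577229420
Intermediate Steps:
u = -72
Y = 52 (Y = -(-1)*(-20) - 1*(-72) = -1*20 + 72 = -20 + 72 = 52)
(46891 + (91*7 + Y))*(36851 + (61 - 71*53)) = (46891 + (91*7 + 52))*(36851 + (61 - 71*53)) = (46891 + (637 + 52))*(36851 + (61 - 3763)) = (46891 + 689)*(36851 - 3702) = 47580*33149 = 1577229420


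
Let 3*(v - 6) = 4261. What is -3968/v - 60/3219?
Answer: -12858572/4591367 ≈ -2.8006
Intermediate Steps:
v = 4279/3 (v = 6 + (⅓)*4261 = 6 + 4261/3 = 4279/3 ≈ 1426.3)
-3968/v - 60/3219 = -3968/4279/3 - 60/3219 = -3968*3/4279 - 60*1/3219 = -11904/4279 - 20/1073 = -12858572/4591367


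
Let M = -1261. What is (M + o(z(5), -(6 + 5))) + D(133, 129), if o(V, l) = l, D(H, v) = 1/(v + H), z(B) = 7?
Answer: -333263/262 ≈ -1272.0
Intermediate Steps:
D(H, v) = 1/(H + v)
(M + o(z(5), -(6 + 5))) + D(133, 129) = (-1261 - (6 + 5)) + 1/(133 + 129) = (-1261 - 1*11) + 1/262 = (-1261 - 11) + 1/262 = -1272 + 1/262 = -333263/262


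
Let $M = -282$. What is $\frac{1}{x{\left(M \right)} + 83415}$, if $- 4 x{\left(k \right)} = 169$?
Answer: $\frac{4}{333491} \approx 1.1994 \cdot 10^{-5}$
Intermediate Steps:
$x{\left(k \right)} = - \frac{169}{4}$ ($x{\left(k \right)} = \left(- \frac{1}{4}\right) 169 = - \frac{169}{4}$)
$\frac{1}{x{\left(M \right)} + 83415} = \frac{1}{- \frac{169}{4} + 83415} = \frac{1}{\frac{333491}{4}} = \frac{4}{333491}$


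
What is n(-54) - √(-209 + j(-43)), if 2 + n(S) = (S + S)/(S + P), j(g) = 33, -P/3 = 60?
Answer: -20/13 - 4*I*√11 ≈ -1.5385 - 13.266*I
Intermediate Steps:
P = -180 (P = -3*60 = -180)
n(S) = -2 + 2*S/(-180 + S) (n(S) = -2 + (S + S)/(S - 180) = -2 + (2*S)/(-180 + S) = -2 + 2*S/(-180 + S))
n(-54) - √(-209 + j(-43)) = 360/(-180 - 54) - √(-209 + 33) = 360/(-234) - √(-176) = 360*(-1/234) - 4*I*√11 = -20/13 - 4*I*√11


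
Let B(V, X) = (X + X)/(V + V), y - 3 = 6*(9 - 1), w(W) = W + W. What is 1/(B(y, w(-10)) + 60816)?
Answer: 51/3101596 ≈ 1.6443e-5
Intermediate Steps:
w(W) = 2*W
y = 51 (y = 3 + 6*(9 - 1) = 3 + 6*8 = 3 + 48 = 51)
B(V, X) = X/V (B(V, X) = (2*X)/((2*V)) = (2*X)*(1/(2*V)) = X/V)
1/(B(y, w(-10)) + 60816) = 1/((2*(-10))/51 + 60816) = 1/(-20*1/51 + 60816) = 1/(-20/51 + 60816) = 1/(3101596/51) = 51/3101596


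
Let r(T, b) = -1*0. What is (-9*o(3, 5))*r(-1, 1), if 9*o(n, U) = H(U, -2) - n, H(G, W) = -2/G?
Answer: 0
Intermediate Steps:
r(T, b) = 0
o(n, U) = -2/(9*U) - n/9 (o(n, U) = (-2/U - n)/9 = (-n - 2/U)/9 = -2/(9*U) - n/9)
(-9*o(3, 5))*r(-1, 1) = -(-2 - 1*5*3)/5*0 = -(-2 - 15)/5*0 = -(-17)/5*0 = -9*(-17/45)*0 = (17/5)*0 = 0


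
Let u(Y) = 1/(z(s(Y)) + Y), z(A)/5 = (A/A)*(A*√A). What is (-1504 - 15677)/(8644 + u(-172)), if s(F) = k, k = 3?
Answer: -477038528616/240004551721 - 28635*√3/240004551721 ≈ -1.9876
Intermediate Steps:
s(F) = 3
z(A) = 5*A^(3/2) (z(A) = 5*((A/A)*(A*√A)) = 5*(1*A^(3/2)) = 5*A^(3/2))
u(Y) = 1/(Y + 15*√3) (u(Y) = 1/(5*3^(3/2) + Y) = 1/(5*(3*√3) + Y) = 1/(15*√3 + Y) = 1/(Y + 15*√3))
(-1504 - 15677)/(8644 + u(-172)) = (-1504 - 15677)/(8644 + 1/(-172 + 15*√3)) = -17181/(8644 + 1/(-172 + 15*√3))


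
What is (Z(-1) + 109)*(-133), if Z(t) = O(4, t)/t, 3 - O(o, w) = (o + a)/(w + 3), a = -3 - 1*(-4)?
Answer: -28861/2 ≈ -14431.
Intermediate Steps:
a = 1 (a = -3 + 4 = 1)
O(o, w) = 3 - (1 + o)/(3 + w) (O(o, w) = 3 - (o + 1)/(w + 3) = 3 - (1 + o)/(3 + w))
Z(t) = (4 + 3*t)/(t*(3 + t)) (Z(t) = ((8 - 1*4 + 3*t)/(3 + t))/t = ((8 - 4 + 3*t)/(3 + t))/t = ((4 + 3*t)/(3 + t))/t = (4 + 3*t)/(t*(3 + t)))
(Z(-1) + 109)*(-133) = ((4 + 3*(-1))/((-1)*(3 - 1)) + 109)*(-133) = (-1*(4 - 3)/2 + 109)*(-133) = (-1*½*1 + 109)*(-133) = (-½ + 109)*(-133) = (217/2)*(-133) = -28861/2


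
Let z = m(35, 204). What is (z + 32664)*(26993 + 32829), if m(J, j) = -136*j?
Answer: 294324240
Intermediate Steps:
z = -27744 (z = -136*204 = -27744)
(z + 32664)*(26993 + 32829) = (-27744 + 32664)*(26993 + 32829) = 4920*59822 = 294324240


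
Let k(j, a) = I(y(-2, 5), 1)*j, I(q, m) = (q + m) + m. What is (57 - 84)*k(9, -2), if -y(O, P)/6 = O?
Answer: -3402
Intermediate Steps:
y(O, P) = -6*O
I(q, m) = q + 2*m (I(q, m) = (m + q) + m = q + 2*m)
k(j, a) = 14*j (k(j, a) = (-6*(-2) + 2*1)*j = (12 + 2)*j = 14*j)
(57 - 84)*k(9, -2) = (57 - 84)*(14*9) = -27*126 = -3402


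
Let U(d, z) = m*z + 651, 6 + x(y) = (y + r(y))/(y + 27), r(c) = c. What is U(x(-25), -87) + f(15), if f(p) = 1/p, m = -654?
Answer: 863236/15 ≈ 57549.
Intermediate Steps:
x(y) = -6 + 2*y/(27 + y) (x(y) = -6 + (y + y)/(y + 27) = -6 + (2*y)/(27 + y) = -6 + 2*y/(27 + y))
U(d, z) = 651 - 654*z (U(d, z) = -654*z + 651 = 651 - 654*z)
U(x(-25), -87) + f(15) = (651 - 654*(-87)) + 1/15 = (651 + 56898) + 1/15 = 57549 + 1/15 = 863236/15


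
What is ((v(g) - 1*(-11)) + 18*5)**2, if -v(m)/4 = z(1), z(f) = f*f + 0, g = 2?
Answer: 9409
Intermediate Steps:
z(f) = f**2 (z(f) = f**2 + 0 = f**2)
v(m) = -4 (v(m) = -4*1**2 = -4*1 = -4)
((v(g) - 1*(-11)) + 18*5)**2 = ((-4 - 1*(-11)) + 18*5)**2 = ((-4 + 11) + 90)**2 = (7 + 90)**2 = 97**2 = 9409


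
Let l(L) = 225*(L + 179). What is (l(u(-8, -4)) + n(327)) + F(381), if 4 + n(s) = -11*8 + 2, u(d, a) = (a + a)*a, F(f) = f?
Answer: 47766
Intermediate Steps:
u(d, a) = 2*a² (u(d, a) = (2*a)*a = 2*a²)
l(L) = 40275 + 225*L (l(L) = 225*(179 + L) = 40275 + 225*L)
n(s) = -90 (n(s) = -4 + (-11*8 + 2) = -4 + (-88 + 2) = -4 - 86 = -90)
(l(u(-8, -4)) + n(327)) + F(381) = ((40275 + 225*(2*(-4)²)) - 90) + 381 = ((40275 + 225*(2*16)) - 90) + 381 = ((40275 + 225*32) - 90) + 381 = ((40275 + 7200) - 90) + 381 = (47475 - 90) + 381 = 47385 + 381 = 47766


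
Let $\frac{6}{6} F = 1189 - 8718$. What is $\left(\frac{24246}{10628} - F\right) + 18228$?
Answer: $\frac{136884821}{5314} \approx 25759.0$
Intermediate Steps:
$F = -7529$ ($F = 1189 - 8718 = -7529$)
$\left(\frac{24246}{10628} - F\right) + 18228 = \left(\frac{24246}{10628} - -7529\right) + 18228 = \left(24246 \cdot \frac{1}{10628} + 7529\right) + 18228 = \left(\frac{12123}{5314} + 7529\right) + 18228 = \frac{40021229}{5314} + 18228 = \frac{136884821}{5314}$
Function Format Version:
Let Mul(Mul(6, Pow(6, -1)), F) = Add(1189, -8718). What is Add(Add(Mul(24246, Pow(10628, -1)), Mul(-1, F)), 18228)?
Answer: Rational(136884821, 5314) ≈ 25759.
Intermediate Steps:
F = -7529 (F = Add(1189, -8718) = -7529)
Add(Add(Mul(24246, Pow(10628, -1)), Mul(-1, F)), 18228) = Add(Add(Mul(24246, Pow(10628, -1)), Mul(-1, -7529)), 18228) = Add(Add(Mul(24246, Rational(1, 10628)), 7529), 18228) = Add(Add(Rational(12123, 5314), 7529), 18228) = Add(Rational(40021229, 5314), 18228) = Rational(136884821, 5314)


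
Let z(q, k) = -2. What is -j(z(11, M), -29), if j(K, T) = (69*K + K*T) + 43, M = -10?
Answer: 37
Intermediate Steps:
j(K, T) = 43 + 69*K + K*T
-j(z(11, M), -29) = -(43 + 69*(-2) - 2*(-29)) = -(43 - 138 + 58) = -1*(-37) = 37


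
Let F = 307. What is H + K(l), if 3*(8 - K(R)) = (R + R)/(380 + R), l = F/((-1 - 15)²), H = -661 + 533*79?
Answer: 12136113880/292761 ≈ 41454.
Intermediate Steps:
H = 41446 (H = -661 + 42107 = 41446)
l = 307/256 (l = 307/((-1 - 15)²) = 307/((-16)²) = 307/256 ≈ 1.1992)
K(R) = 8 - 2*R/(3*(380 + R)) (K(R) = 8 - (R + R)/(3*(380 + R)) = 8 - 2*R/(3*(380 + R)))
H + K(l) = 41446 + 2*(4560 + 11*(307/256))/(3*(380 + 307/256)) = 41446 + 2*(4560 + 3377/256)/(3*(97587/256)) = 41446 + (⅔)*(256/97587)*(1170737/256) = 41446 + 2341474/292761 = 12136113880/292761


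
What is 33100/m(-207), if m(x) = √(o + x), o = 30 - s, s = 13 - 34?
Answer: -16550*I*√39/39 ≈ -2650.1*I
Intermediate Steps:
s = -21
o = 51 (o = 30 - 1*(-21) = 30 + 21 = 51)
m(x) = √(51 + x)
33100/m(-207) = 33100/(√(51 - 207)) = 33100/(√(-156)) = 33100/((2*I*√39)) = 33100*(-I*√39/78) = -16550*I*√39/39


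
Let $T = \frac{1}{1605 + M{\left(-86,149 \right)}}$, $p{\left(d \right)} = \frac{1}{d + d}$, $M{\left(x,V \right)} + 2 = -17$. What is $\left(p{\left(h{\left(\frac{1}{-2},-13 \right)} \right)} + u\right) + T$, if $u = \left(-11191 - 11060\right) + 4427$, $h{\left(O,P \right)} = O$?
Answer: $- \frac{28270449}{1586} \approx -17825.0$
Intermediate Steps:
$M{\left(x,V \right)} = -19$ ($M{\left(x,V \right)} = -2 - 17 = -19$)
$p{\left(d \right)} = \frac{1}{2 d}$
$u = -17824$ ($u = -22251 + 4427 = -17824$)
$T = \frac{1}{1586}$ ($T = \frac{1}{1605 - 19} = \frac{1}{1586} \approx 0.00063052$)
$\left(p{\left(h{\left(\frac{1}{-2},-13 \right)} \right)} + u\right) + T = \left(\frac{1}{2 \frac{1}{-2}} - 17824\right) + \frac{1}{1586} = \left(\frac{1}{2 \left(- \frac{1}{2}\right)} - 17824\right) + \frac{1}{1586} = \left(\frac{1}{2} \left(-2\right) - 17824\right) + \frac{1}{1586} = \left(-1 - 17824\right) + \frac{1}{1586} = -17825 + \frac{1}{1586} = - \frac{28270449}{1586}$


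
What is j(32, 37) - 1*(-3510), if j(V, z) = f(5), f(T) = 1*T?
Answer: 3515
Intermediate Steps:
f(T) = T
j(V, z) = 5
j(32, 37) - 1*(-3510) = 5 - 1*(-3510) = 5 + 3510 = 3515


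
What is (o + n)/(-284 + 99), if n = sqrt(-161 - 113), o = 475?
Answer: -95/37 - I*sqrt(274)/185 ≈ -2.5676 - 0.089475*I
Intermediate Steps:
n = I*sqrt(274) (n = sqrt(-274) = I*sqrt(274) ≈ 16.553*I)
(o + n)/(-284 + 99) = (475 + I*sqrt(274))/(-284 + 99) = (475 + I*sqrt(274))/(-185) = (475 + I*sqrt(274))*(-1/185) = -95/37 - I*sqrt(274)/185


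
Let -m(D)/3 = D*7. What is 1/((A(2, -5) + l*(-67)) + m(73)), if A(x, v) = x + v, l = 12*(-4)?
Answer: 1/1680 ≈ 0.00059524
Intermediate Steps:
l = -48
m(D) = -21*D (m(D) = -3*D*7 = -21*D)
A(x, v) = v + x
1/((A(2, -5) + l*(-67)) + m(73)) = 1/(((-5 + 2) - 48*(-67)) - 21*73) = 1/((-3 + 3216) - 1533) = 1/(3213 - 1533) = 1/1680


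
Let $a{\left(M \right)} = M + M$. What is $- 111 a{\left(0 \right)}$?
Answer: $0$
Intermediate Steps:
$a{\left(M \right)} = 2 M$
$- 111 a{\left(0 \right)} = - 111 \cdot 2 \cdot 0 = \left(-111\right) 0 = 0$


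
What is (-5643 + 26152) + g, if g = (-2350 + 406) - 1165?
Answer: 17400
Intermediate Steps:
g = -3109 (g = -1944 - 1165 = -3109)
(-5643 + 26152) + g = (-5643 + 26152) - 3109 = 20509 - 3109 = 17400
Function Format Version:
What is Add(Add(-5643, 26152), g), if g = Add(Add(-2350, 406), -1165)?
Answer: 17400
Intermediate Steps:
g = -3109 (g = Add(-1944, -1165) = -3109)
Add(Add(-5643, 26152), g) = Add(Add(-5643, 26152), -3109) = Add(20509, -3109) = 17400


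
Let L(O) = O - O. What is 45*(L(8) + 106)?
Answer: 4770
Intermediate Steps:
L(O) = 0
45*(L(8) + 106) = 45*(0 + 106) = 45*106 = 4770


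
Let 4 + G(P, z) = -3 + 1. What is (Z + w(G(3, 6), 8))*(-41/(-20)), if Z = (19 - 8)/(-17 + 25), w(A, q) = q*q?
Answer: 21443/160 ≈ 134.02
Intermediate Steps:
G(P, z) = -6 (G(P, z) = -4 + (-3 + 1) = -4 - 2 = -6)
w(A, q) = q²
Z = 11/8 ≈ 1.3750
(Z + w(G(3, 6), 8))*(-41/(-20)) = (11/8 + 8²)*(-41/(-20)) = (11/8 + 64)*(-41*(-1/20)) = (523/8)*(41/20) = 21443/160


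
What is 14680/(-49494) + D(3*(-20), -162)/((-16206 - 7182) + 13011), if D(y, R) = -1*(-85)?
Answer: -26090225/85599873 ≈ -0.30479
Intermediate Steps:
D(y, R) = 85
14680/(-49494) + D(3*(-20), -162)/((-16206 - 7182) + 13011) = 14680/(-49494) + 85/((-16206 - 7182) + 13011) = 14680*(-1/49494) + 85/(-23388 + 13011) = -7340/24747 + 85/(-10377) = -7340/24747 + 85*(-1/10377) = -7340/24747 - 85/10377 = -26090225/85599873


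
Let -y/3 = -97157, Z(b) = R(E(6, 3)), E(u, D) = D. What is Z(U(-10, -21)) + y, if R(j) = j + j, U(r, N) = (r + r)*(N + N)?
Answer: 291477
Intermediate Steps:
U(r, N) = 4*N*r (U(r, N) = (2*r)*(2*N) = 4*N*r)
R(j) = 2*j
Z(b) = 6 (Z(b) = 2*3 = 6)
y = 291471 (y = -3*(-97157) = 291471)
Z(U(-10, -21)) + y = 6 + 291471 = 291477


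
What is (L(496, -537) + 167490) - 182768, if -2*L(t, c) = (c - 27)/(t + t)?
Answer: -7577747/496 ≈ -15278.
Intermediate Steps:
L(t, c) = -(-27 + c)/(4*t) (L(t, c) = -(c - 27)/(2*(t + t)) = -(-27 + c)/(2*(2*t)) = -(-27 + c)*1/(2*t)/2 = -(-27 + c)/(4*t))
(L(496, -537) + 167490) - 182768 = ((¼)*(27 - 1*(-537))/496 + 167490) - 182768 = ((¼)*(1/496)*(27 + 537) + 167490) - 182768 = ((¼)*(1/496)*564 + 167490) - 182768 = (141/496 + 167490) - 182768 = 83075181/496 - 182768 = -7577747/496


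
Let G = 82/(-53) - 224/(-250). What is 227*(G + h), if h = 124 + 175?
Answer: 448679347/6625 ≈ 67725.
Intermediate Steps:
G = -4314/6625 (G = 82*(-1/53) - 224*(-1/250) = -82/53 + 112/125 = -4314/6625 ≈ -0.65117)
h = 299
227*(G + h) = 227*(-4314/6625 + 299) = 227*(1976561/6625) = 448679347/6625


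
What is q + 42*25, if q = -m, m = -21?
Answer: 1071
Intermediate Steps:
q = 21 (q = -1*(-21) = 21)
q + 42*25 = 21 + 42*25 = 21 + 1050 = 1071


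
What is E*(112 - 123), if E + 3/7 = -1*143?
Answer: 11044/7 ≈ 1577.7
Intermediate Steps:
E = -1004/7 (E = -3/7 - 1*143 = -3/7 - 143 = -1004/7 ≈ -143.43)
E*(112 - 123) = -1004*(112 - 123)/7 = -1004/7*(-11) = 11044/7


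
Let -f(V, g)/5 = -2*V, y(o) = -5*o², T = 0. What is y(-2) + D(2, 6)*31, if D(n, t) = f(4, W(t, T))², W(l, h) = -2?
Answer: 49580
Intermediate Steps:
f(V, g) = 10*V (f(V, g) = -(-10)*V = 10*V)
D(n, t) = 1600 (D(n, t) = (10*4)² = 40² = 1600)
y(-2) + D(2, 6)*31 = -5*(-2)² + 1600*31 = -5*4 + 49600 = -20 + 49600 = 49580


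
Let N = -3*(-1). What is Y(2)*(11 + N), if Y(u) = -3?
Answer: -42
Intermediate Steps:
N = 3
Y(2)*(11 + N) = -3*(11 + 3) = -3*14 = -42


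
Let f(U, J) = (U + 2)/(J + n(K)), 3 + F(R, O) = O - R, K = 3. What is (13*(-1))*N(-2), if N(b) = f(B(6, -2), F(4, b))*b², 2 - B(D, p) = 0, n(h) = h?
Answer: 104/3 ≈ 34.667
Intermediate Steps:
F(R, O) = -3 + O - R (F(R, O) = -3 + (O - R) = -3 + O - R)
B(D, p) = 2 (B(D, p) = 2 - 1*0 = 2 + 0 = 2)
f(U, J) = (2 + U)/(3 + J) (f(U, J) = (U + 2)/(J + 3) = (2 + U)/(3 + J))
N(b) = 4*b²/(-4 + b) (N(b) = ((2 + 2)/(3 + (-3 + b - 1*4)))*b² = (4/(3 + (-3 + b - 4)))*b² = (4/(3 + (-7 + b)))*b² = (4/(-4 + b))*b² = 4*b²/(-4 + b))
(13*(-1))*N(-2) = (13*(-1))*(4*(-2)²/(-4 - 2)) = -52*4/(-6) = -52*4*(-1)/6 = -13*(-8/3) = 104/3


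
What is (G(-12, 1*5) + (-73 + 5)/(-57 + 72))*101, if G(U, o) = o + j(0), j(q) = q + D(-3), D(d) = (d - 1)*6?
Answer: -35653/15 ≈ -2376.9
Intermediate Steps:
D(d) = -6 + 6*d (D(d) = (-1 + d)*6 = -6 + 6*d)
j(q) = -24 + q (j(q) = q + (-6 + 6*(-3)) = q + (-6 - 18) = q - 24 = -24 + q)
G(U, o) = -24 + o (G(U, o) = o + (-24 + 0) = o - 24 = -24 + o)
(G(-12, 1*5) + (-73 + 5)/(-57 + 72))*101 = ((-24 + 1*5) + (-73 + 5)/(-57 + 72))*101 = ((-24 + 5) - 68/15)*101 = (-19 - 68*1/15)*101 = (-19 - 68/15)*101 = -353/15*101 = -35653/15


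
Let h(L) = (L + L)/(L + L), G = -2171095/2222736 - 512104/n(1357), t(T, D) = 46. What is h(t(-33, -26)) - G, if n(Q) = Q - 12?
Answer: 1144181699239/2989579920 ≈ 382.72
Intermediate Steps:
n(Q) = -12 + Q
G = -1141192119319/2989579920 (G = -2171095/2222736 - 512104/(-12 + 1357) = -2171095*1/2222736 - 512104/1345 = -2171095/2222736 - 512104*1/1345 = -2171095/2222736 - 512104/1345 = -1141192119319/2989579920 ≈ -381.72)
h(L) = 1 (h(L) = (2*L)/((2*L)) = (2*L)*(1/(2*L)) = 1)
h(t(-33, -26)) - G = 1 - 1*(-1141192119319/2989579920) = 1 + 1141192119319/2989579920 = 1144181699239/2989579920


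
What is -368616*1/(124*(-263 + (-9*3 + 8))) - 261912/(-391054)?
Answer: 3193902085/284882839 ≈ 11.211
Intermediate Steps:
-368616*1/(124*(-263 + (-9*3 + 8))) - 261912/(-391054) = -368616*1/(124*(-263 + (-27 + 8))) - 261912*(-1/391054) = -368616*1/(124*(-263 - 19)) + 130956/195527 = -368616/(124*(-282)) + 130956/195527 = -368616/(-34968) + 130956/195527 = -368616*(-1/34968) + 130956/195527 = 15359/1457 + 130956/195527 = 3193902085/284882839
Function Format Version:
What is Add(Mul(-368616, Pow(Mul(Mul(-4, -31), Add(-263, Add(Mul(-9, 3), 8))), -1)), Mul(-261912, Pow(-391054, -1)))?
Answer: Rational(3193902085, 284882839) ≈ 11.211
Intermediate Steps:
Add(Mul(-368616, Pow(Mul(Mul(-4, -31), Add(-263, Add(Mul(-9, 3), 8))), -1)), Mul(-261912, Pow(-391054, -1))) = Add(Mul(-368616, Pow(Mul(124, Add(-263, Add(-27, 8))), -1)), Mul(-261912, Rational(-1, 391054))) = Add(Mul(-368616, Pow(Mul(124, Add(-263, -19)), -1)), Rational(130956, 195527)) = Add(Mul(-368616, Pow(Mul(124, -282), -1)), Rational(130956, 195527)) = Add(Mul(-368616, Pow(-34968, -1)), Rational(130956, 195527)) = Add(Mul(-368616, Rational(-1, 34968)), Rational(130956, 195527)) = Add(Rational(15359, 1457), Rational(130956, 195527)) = Rational(3193902085, 284882839)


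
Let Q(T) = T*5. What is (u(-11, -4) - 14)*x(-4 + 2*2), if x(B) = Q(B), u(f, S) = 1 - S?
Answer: 0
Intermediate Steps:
Q(T) = 5*T
x(B) = 5*B
(u(-11, -4) - 14)*x(-4 + 2*2) = ((1 - 1*(-4)) - 14)*(5*(-4 + 2*2)) = ((1 + 4) - 14)*(5*(-4 + 4)) = (5 - 14)*(5*0) = -9*0 = 0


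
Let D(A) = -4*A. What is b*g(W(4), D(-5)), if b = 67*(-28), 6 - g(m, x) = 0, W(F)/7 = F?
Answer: -11256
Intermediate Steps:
W(F) = 7*F
g(m, x) = 6 (g(m, x) = 6 - 1*0 = 6 + 0 = 6)
b = -1876
b*g(W(4), D(-5)) = -1876*6 = -11256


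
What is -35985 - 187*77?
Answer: -50384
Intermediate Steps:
-35985 - 187*77 = -35985 - 1*14399 = -35985 - 14399 = -50384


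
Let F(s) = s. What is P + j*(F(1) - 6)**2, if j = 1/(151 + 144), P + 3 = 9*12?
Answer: 6200/59 ≈ 105.08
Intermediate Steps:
P = 105 (P = -3 + 9*12 = -3 + 108 = 105)
j = 1/295 ≈ 0.0033898
P + j*(F(1) - 6)**2 = 105 + (1 - 6)**2/295 = 105 + (1/295)*(-5)**2 = 105 + (1/295)*25 = 105 + 5/59 = 6200/59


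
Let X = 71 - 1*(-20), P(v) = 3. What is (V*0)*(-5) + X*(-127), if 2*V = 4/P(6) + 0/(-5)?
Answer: -11557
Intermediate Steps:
X = 91 (X = 71 + 20 = 91)
V = 2/3 (V = (4/3 + 0/(-5))/2 = (4*(1/3) + 0*(-1/5))/2 = (4/3 + 0)/2 = (1/2)*(4/3) = 2/3 ≈ 0.66667)
(V*0)*(-5) + X*(-127) = ((2/3)*0)*(-5) + 91*(-127) = 0*(-5) - 11557 = 0 - 11557 = -11557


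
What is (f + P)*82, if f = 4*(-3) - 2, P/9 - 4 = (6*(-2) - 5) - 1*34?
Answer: -35834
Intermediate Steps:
P = -423 (P = 36 + 9*((6*(-2) - 5) - 1*34) = 36 + 9*((-12 - 5) - 34) = 36 + 9*(-17 - 34) = 36 + 9*(-51) = 36 - 459 = -423)
f = -14 (f = -12 - 2 = -14)
(f + P)*82 = (-14 - 423)*82 = -437*82 = -35834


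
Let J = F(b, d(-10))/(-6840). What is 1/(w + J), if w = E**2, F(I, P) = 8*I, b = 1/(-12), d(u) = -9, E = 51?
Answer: 10260/26686261 ≈ 0.00038447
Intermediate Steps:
b = -1/12 ≈ -0.083333
w = 2601 (w = 51**2 = 2601)
J = 1/10260 (J = (8*(-1/12))/(-6840) = -2/3*(-1/6840) = 1/10260 ≈ 9.7466e-5)
1/(w + J) = 1/(2601 + 1/10260) = 1/(26686261/10260) = 10260/26686261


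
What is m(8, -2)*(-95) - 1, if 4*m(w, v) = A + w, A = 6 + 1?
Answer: -1429/4 ≈ -357.25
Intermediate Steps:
A = 7
m(w, v) = 7/4 + w/4 (m(w, v) = (7 + w)/4 = 7/4 + w/4)
m(8, -2)*(-95) - 1 = (7/4 + (1/4)*8)*(-95) - 1 = (7/4 + 2)*(-95) - 1 = (15/4)*(-95) - 1 = -1425/4 - 1 = -1429/4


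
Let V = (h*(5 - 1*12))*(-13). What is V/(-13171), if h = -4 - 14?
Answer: 1638/13171 ≈ 0.12436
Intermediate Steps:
h = -18
V = -1638 (V = -18*(5 - 1*12)*(-13) = -18*(5 - 12)*(-13) = -18*(-7)*(-13) = 126*(-13) = -1638)
V/(-13171) = -1638/(-13171) = -1638*(-1/13171) = 1638/13171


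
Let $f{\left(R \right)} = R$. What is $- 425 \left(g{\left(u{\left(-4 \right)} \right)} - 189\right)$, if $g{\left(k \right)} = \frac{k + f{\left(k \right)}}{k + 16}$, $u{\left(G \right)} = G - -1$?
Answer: $\frac{1046775}{13} \approx 80521.0$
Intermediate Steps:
$u{\left(G \right)} = 1 + G$ ($u{\left(G \right)} = G + 1 = 1 + G$)
$g{\left(k \right)} = \frac{2 k}{16 + k}$ ($g{\left(k \right)} = \frac{k + k}{k + 16} = \frac{2 k}{16 + k}$)
$- 425 \left(g{\left(u{\left(-4 \right)} \right)} - 189\right) = - 425 \left(\frac{2 \left(1 - 4\right)}{16 + \left(1 - 4\right)} - 189\right) = - 425 \left(2 \left(-3\right) \frac{1}{16 - 3} - 189\right) = - 425 \left(2 \left(-3\right) \frac{1}{13} - 189\right) = - 425 \left(- \frac{6}{13} - 189\right) = \left(-425\right) \left(- \frac{2463}{13}\right) = \frac{1046775}{13}$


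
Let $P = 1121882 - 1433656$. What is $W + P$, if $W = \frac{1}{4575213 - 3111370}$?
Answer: $- \frac{456388187481}{1463843} \approx -3.1177 \cdot 10^{5}$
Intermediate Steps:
$W = \frac{1}{1463843} \approx 6.8313 \cdot 10^{-7}$
$P = -311774$
$W + P = \frac{1}{1463843} - 311774 = - \frac{456388187481}{1463843}$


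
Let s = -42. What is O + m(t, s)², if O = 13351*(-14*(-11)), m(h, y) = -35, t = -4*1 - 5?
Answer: 2057279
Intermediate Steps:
t = -9 (t = -4 - 5 = -9)
O = 2056054 (O = 13351*154 = 2056054)
O + m(t, s)² = 2056054 + (-35)² = 2056054 + 1225 = 2057279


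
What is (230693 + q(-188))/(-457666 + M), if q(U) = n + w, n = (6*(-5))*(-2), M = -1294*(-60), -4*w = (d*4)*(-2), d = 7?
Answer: -230767/380026 ≈ -0.60724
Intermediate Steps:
w = 14 (w = -7*4*(-2)/4 = -7*(-2) = -1/4*(-56) = 14)
M = 77640
n = 60 (n = -30*(-2) = 60)
q(U) = 74 (q(U) = 60 + 14 = 74)
(230693 + q(-188))/(-457666 + M) = (230693 + 74)/(-457666 + 77640) = 230767/(-380026) = 230767*(-1/380026) = -230767/380026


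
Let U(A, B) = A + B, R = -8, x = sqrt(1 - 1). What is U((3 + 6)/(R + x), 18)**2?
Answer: 18225/64 ≈ 284.77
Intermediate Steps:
x = 0 (x = sqrt(0) = 0)
U((3 + 6)/(R + x), 18)**2 = ((3 + 6)/(-8 + 0) + 18)**2 = (9/(-8) + 18)**2 = (9*(-1/8) + 18)**2 = (-9/8 + 18)**2 = (135/8)**2 = 18225/64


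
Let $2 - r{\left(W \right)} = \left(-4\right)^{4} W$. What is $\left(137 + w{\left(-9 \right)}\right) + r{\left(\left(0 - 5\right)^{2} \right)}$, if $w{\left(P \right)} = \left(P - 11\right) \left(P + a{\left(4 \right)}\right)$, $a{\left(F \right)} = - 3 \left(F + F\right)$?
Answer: $-5601$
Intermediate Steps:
$a{\left(F \right)} = - 6 F$ ($a{\left(F \right)} = - 3 \cdot 2 F = - 6 F$)
$w{\left(P \right)} = \left(-24 + P\right) \left(-11 + P\right)$ ($w{\left(P \right)} = \left(P - 11\right) \left(P - 24\right) = \left(-11 + P\right) \left(P - 24\right) = \left(-11 + P\right) \left(-24 + P\right) = \left(-24 + P\right) \left(-11 + P\right)$)
$r{\left(W \right)} = 2 - 256 W$ ($r{\left(W \right)} = 2 - \left(-4\right)^{4} W = 2 - 256 W$)
$\left(137 + w{\left(-9 \right)}\right) + r{\left(\left(0 - 5\right)^{2} \right)} = \left(137 + \left(264 + \left(-9\right)^{2} - -315\right)\right) + \left(2 - 256 \left(0 - 5\right)^{2}\right) = \left(137 + \left(264 + 81 + 315\right)\right) + \left(2 - 256 \left(-5\right)^{2}\right) = \left(137 + 660\right) + \left(2 - 6400\right) = 797 + \left(2 - 6400\right) = 797 - 6398 = -5601$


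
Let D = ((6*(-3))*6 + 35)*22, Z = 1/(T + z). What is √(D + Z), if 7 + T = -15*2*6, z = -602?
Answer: I*√999769515/789 ≈ 40.075*I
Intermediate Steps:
T = -187 (T = -7 - 15*2*6 = -7 - 30*6 = -7 - 180 = -187)
Z = -1/789 (Z = 1/(-187 - 602) = 1/(-789) = -1/789 ≈ -0.0012674)
D = -1606 (D = (-18*6 + 35)*22 = (-108 + 35)*22 = -73*22 = -1606)
√(D + Z) = √(-1606 - 1/789) = √(-1267135/789) = I*√999769515/789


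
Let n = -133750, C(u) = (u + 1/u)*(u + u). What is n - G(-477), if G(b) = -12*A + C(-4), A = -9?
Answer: -133892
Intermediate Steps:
C(u) = 2*u*(u + 1/u) (C(u) = (u + 1/u)*(2*u) = 2*u*(u + 1/u))
G(b) = 142 (G(b) = -12*(-9) + (2 + 2*(-4)²) = 108 + (2 + 2*16) = 108 + (2 + 32) = 108 + 34 = 142)
n - G(-477) = -133750 - 1*142 = -133750 - 142 = -133892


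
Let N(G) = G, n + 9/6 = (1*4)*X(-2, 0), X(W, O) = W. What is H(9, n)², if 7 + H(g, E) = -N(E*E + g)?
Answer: 180625/16 ≈ 11289.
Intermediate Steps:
n = -19/2 (n = -3/2 + (1*4)*(-2) = -3/2 + 4*(-2) = -3/2 - 8 = -19/2 ≈ -9.5000)
H(g, E) = -7 - g - E² (H(g, E) = -7 - (E*E + g) = -7 - (E² + g) = -7 - (g + E²) = -7 + (-g - E²) = -7 - g - E²)
H(9, n)² = (-7 - 1*9 - (-19/2)²)² = (-7 - 9 - 1*361/4)² = (-7 - 9 - 361/4)² = (-425/4)² = 180625/16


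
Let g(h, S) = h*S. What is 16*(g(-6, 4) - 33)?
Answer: -912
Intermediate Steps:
g(h, S) = S*h
16*(g(-6, 4) - 33) = 16*(4*(-6) - 33) = 16*(-24 - 33) = 16*(-57) = -912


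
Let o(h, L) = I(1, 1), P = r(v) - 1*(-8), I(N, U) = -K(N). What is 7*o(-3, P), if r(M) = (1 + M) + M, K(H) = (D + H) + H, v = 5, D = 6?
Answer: -56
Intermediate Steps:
K(H) = 6 + 2*H (K(H) = (6 + H) + H = 6 + 2*H)
r(M) = 1 + 2*M
I(N, U) = -6 - 2*N (I(N, U) = -(6 + 2*N) = -6 - 2*N)
P = 19 (P = (1 + 2*5) - 1*(-8) = (1 + 10) + 8 = 11 + 8 = 19)
o(h, L) = -8 (o(h, L) = -6 - 2*1 = -6 - 2 = -8)
7*o(-3, P) = 7*(-8) = -56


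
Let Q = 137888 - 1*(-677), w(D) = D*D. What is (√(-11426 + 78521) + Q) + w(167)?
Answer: 166454 + 3*√7455 ≈ 1.6671e+5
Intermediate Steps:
w(D) = D²
Q = 138565 (Q = 137888 + 677 = 138565)
(√(-11426 + 78521) + Q) + w(167) = (√(-11426 + 78521) + 138565) + 167² = (√67095 + 138565) + 27889 = (3*√7455 + 138565) + 27889 = (138565 + 3*√7455) + 27889 = 166454 + 3*√7455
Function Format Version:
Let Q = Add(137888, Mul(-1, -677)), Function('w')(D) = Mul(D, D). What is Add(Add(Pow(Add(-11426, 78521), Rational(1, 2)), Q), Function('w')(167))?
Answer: Add(166454, Mul(3, Pow(7455, Rational(1, 2)))) ≈ 1.6671e+5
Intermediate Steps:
Function('w')(D) = Pow(D, 2)
Q = 138565 (Q = Add(137888, 677) = 138565)
Add(Add(Pow(Add(-11426, 78521), Rational(1, 2)), Q), Function('w')(167)) = Add(Add(Pow(Add(-11426, 78521), Rational(1, 2)), 138565), Pow(167, 2)) = Add(Add(Pow(67095, Rational(1, 2)), 138565), 27889) = Add(Add(Mul(3, Pow(7455, Rational(1, 2))), 138565), 27889) = Add(Add(138565, Mul(3, Pow(7455, Rational(1, 2)))), 27889) = Add(166454, Mul(3, Pow(7455, Rational(1, 2))))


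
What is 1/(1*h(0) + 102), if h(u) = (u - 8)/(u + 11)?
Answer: 11/1114 ≈ 0.0098743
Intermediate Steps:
h(u) = (-8 + u)/(11 + u)
1/(1*h(0) + 102) = 1/(1*((-8 + 0)/(11 + 0)) + 102) = 1/(1*(-8/11) + 102) = 1/(-8/11 + 102) = 1/(1114/11) = 11/1114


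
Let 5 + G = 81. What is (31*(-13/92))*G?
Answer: -7657/23 ≈ -332.91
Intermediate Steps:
G = 76 (G = -5 + 81 = 76)
(31*(-13/92))*G = (31*(-13/92))*76 = -403/92*76 = -7657/23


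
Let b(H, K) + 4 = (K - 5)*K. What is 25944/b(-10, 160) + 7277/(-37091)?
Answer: 195462103/229927109 ≈ 0.85010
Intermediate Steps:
b(H, K) = -4 + K*(-5 + K) (b(H, K) = -4 + (K - 5)*K = -4 + (-5 + K)*K = -4 + K*(-5 + K))
25944/b(-10, 160) + 7277/(-37091) = 25944/(-4 + 160² - 5*160) + 7277/(-37091) = 25944/(-4 + 25600 - 800) + 7277*(-1/37091) = 25944/24796 - 7277/37091 = 25944*(1/24796) - 7277/37091 = 6486/6199 - 7277/37091 = 195462103/229927109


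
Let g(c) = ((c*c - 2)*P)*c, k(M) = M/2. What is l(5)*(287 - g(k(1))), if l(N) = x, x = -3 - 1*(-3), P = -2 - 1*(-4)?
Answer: 0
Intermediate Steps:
P = 2 (P = -2 + 4 = 2)
x = 0 (x = -3 + 3 = 0)
k(M) = M/2 (k(M) = M*(1/2) = M/2)
g(c) = c*(-4 + 2*c**2) (g(c) = ((c*c - 2)*2)*c = ((c**2 - 2)*2)*c = ((-2 + c**2)*2)*c = (-4 + 2*c**2)*c = c*(-4 + 2*c**2))
l(N) = 0
l(5)*(287 - g(k(1))) = 0*(287 - 2*(1/2)*1*(-2 + ((1/2)*1)**2)) = 0*(287 - 2*(-2 + (1/2)**2)/2) = 0*(287 - 2*(-2 + 1/4)/2) = 0*(287 - 2*(-7)/(2*4)) = 0*(287 - 1*(-7/4)) = 0*(287 + 7/4) = 0*(1155/4) = 0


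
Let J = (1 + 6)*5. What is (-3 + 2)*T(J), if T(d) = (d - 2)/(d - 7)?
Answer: -33/28 ≈ -1.1786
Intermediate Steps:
J = 35 (J = 7*5 = 35)
T(d) = (-2 + d)/(-7 + d)
(-3 + 2)*T(J) = (-3 + 2)*((-2 + 35)/(-7 + 35)) = -33/28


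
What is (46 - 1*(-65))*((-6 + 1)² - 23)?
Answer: 222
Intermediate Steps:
(46 - 1*(-65))*((-6 + 1)² - 23) = (46 + 65)*((-5)² - 23) = 111*(25 - 23) = 111*2 = 222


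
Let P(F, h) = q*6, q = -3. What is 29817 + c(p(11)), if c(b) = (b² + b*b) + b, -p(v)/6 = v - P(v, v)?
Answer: 90195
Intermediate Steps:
P(F, h) = -18 (P(F, h) = -3*6 = -18)
p(v) = -108 - 6*v (p(v) = -6*(v - 1*(-18)) = -6*(v + 18) = -6*(18 + v) = -108 - 6*v)
c(b) = b + 2*b² (c(b) = (b² + b²) + b = 2*b² + b = b + 2*b²)
29817 + c(p(11)) = 29817 + (-108 - 6*11)*(1 + 2*(-108 - 6*11)) = 29817 + (-108 - 66)*(1 + 2*(-108 - 66)) = 29817 - 174*(1 + 2*(-174)) = 29817 - 174*(1 - 348) = 29817 - 174*(-347) = 29817 + 60378 = 90195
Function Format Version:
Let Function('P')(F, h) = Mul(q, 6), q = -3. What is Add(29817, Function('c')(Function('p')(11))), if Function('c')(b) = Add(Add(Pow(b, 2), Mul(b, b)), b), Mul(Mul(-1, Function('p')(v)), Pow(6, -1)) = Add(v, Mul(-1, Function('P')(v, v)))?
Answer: 90195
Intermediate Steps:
Function('P')(F, h) = -18 (Function('P')(F, h) = Mul(-3, 6) = -18)
Function('p')(v) = Add(-108, Mul(-6, v)) (Function('p')(v) = Mul(-6, Add(v, Mul(-1, -18))) = Mul(-6, Add(v, 18)) = Mul(-6, Add(18, v)) = Add(-108, Mul(-6, v)))
Function('c')(b) = Add(b, Mul(2, Pow(b, 2))) (Function('c')(b) = Add(Add(Pow(b, 2), Pow(b, 2)), b) = Add(Mul(2, Pow(b, 2)), b) = Add(b, Mul(2, Pow(b, 2))))
Add(29817, Function('c')(Function('p')(11))) = Add(29817, Mul(Add(-108, Mul(-6, 11)), Add(1, Mul(2, Add(-108, Mul(-6, 11)))))) = Add(29817, Mul(Add(-108, -66), Add(1, Mul(2, Add(-108, -66))))) = Add(29817, Mul(-174, Add(1, Mul(2, -174)))) = Add(29817, Mul(-174, Add(1, -348))) = Add(29817, Mul(-174, -347)) = Add(29817, 60378) = 90195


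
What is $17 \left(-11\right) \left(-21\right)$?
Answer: $3927$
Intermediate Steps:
$17 \left(-11\right) \left(-21\right) = \left(-187\right) \left(-21\right) = 3927$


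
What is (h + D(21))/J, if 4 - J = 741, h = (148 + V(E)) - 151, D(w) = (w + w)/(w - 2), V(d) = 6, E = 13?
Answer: -9/1273 ≈ -0.0070699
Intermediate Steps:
D(w) = 2*w/(-2 + w) (D(w) = (2*w)/(-2 + w) = 2*w/(-2 + w))
h = 3 (h = (148 + 6) - 151 = 154 - 151 = 3)
J = -737 (J = 4 - 1*741 = 4 - 741 = -737)
(h + D(21))/J = (3 + 2*21/(-2 + 21))/(-737) = (3 + 2*21/19)*(-1/737) = (3 + 2*21*(1/19))*(-1/737) = (3 + 42/19)*(-1/737) = (99/19)*(-1/737) = -9/1273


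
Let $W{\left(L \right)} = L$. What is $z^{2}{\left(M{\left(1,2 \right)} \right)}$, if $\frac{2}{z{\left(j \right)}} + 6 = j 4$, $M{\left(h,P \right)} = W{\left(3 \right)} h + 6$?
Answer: $\frac{1}{225} \approx 0.0044444$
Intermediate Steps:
$M{\left(h,P \right)} = 6 + 3 h$ ($M{\left(h,P \right)} = 3 h + 6 = 6 + 3 h$)
$z{\left(j \right)} = \frac{2}{-6 + 4 j}$ ($z{\left(j \right)} = \frac{2}{-6 + j 4} = \frac{2}{-6 + 4 j}$)
$z^{2}{\left(M{\left(1,2 \right)} \right)} = \left(\frac{1}{-3 + 2 \left(6 + 3 \cdot 1\right)}\right)^{2} = \left(\frac{1}{-3 + 2 \left(6 + 3\right)}\right)^{2} = \left(\frac{1}{-3 + 2 \cdot 9}\right)^{2} = \left(\frac{1}{-3 + 18}\right)^{2} = \left(\frac{1}{15}\right)^{2} = \frac{1}{225}$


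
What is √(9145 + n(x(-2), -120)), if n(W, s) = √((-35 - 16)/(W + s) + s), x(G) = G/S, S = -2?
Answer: √(448105 + 21*I*√651)/7 ≈ 95.63 + 0.057173*I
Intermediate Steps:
x(G) = -G/2 (x(G) = G/(-2) = G*(-½) = -G/2)
n(W, s) = √(s - 51/(W + s)) (n(W, s) = √(-51/(W + s) + s) = √(s - 51/(W + s)))
√(9145 + n(x(-2), -120)) = √(9145 + √((-51 - 120*(-½*(-2) - 120))/(-½*(-2) - 120))) = √(9145 + √((-51 - 120*(1 - 120))/(1 - 120))) = √(9145 + √((-51 - 120*(-119))/(-119))) = √(9145 + √(-(-51 + 14280)/119)) = √(9145 + √(-1/119*14229)) = √(9145 + √(-837/7)) = √(9145 + 3*I*√651/7)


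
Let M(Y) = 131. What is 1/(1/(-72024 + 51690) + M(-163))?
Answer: 20334/2663753 ≈ 0.0076336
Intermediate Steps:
1/(1/(-72024 + 51690) + M(-163)) = 1/(1/(-72024 + 51690) + 131) = 1/(1/(-20334) + 131) = 1/(-1/20334 + 131) = 1/(2663753/20334) = 20334/2663753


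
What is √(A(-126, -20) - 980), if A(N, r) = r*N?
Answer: 2*√385 ≈ 39.243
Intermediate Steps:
A(N, r) = N*r
√(A(-126, -20) - 980) = √(-126*(-20) - 980) = √(2520 - 980) = √1540 = 2*√385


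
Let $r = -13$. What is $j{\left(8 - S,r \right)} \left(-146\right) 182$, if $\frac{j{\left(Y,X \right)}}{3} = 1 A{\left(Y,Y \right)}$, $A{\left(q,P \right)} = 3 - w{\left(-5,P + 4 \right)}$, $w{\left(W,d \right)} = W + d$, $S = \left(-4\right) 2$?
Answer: $956592$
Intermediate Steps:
$S = -8$
$A{\left(q,P \right)} = 4 - P$ ($A{\left(q,P \right)} = 3 - \left(-5 + \left(P + 4\right)\right) = 3 - \left(-5 + \left(4 + P\right)\right) = 3 - \left(-1 + P\right) = 4 - P$)
$j{\left(Y,X \right)} = 12 - 3 Y$ ($j{\left(Y,X \right)} = 3 \cdot 1 \left(4 - Y\right) = 3 \left(4 - Y\right) = 12 - 3 Y$)
$j{\left(8 - S,r \right)} \left(-146\right) 182 = \left(12 - 3 \left(8 - -8\right)\right) \left(-146\right) 182 = \left(12 - 3 \left(8 + 8\right)\right) \left(-146\right) 182 = \left(12 - 48\right) \left(-146\right) 182 = \left(-36\right) \left(-146\right) 182 = 5256 \cdot 182 = 956592$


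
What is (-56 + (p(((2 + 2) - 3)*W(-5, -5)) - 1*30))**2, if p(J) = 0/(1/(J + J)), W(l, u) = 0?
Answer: 7396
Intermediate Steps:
p(J) = 0 (p(J) = 0/(1/(2*J)) = 0/((1/(2*J))) = 0*(2*J) = 0)
(-56 + (p(((2 + 2) - 3)*W(-5, -5)) - 1*30))**2 = (-56 + (0 - 1*30))**2 = (-56 + (0 - 30))**2 = (-56 - 30)**2 = (-86)**2 = 7396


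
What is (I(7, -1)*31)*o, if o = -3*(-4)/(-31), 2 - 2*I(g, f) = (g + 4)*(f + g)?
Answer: 384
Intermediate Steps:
I(g, f) = 1 - (4 + g)*(f + g)/2 (I(g, f) = 1 - (g + 4)*(f + g)/2 = 1 - (4 + g)*(f + g)/2)
o = -12/31 (o = 12*(-1/31) = -12/31 ≈ -0.38710)
(I(7, -1)*31)*o = ((1 - 2*(-1) - 2*7 - ½*7² - ½*(-1)*7)*31)*(-12/31) = ((1 + 2 - 14 - ½*49 + 7/2)*31)*(-12/31) = ((1 + 2 - 14 - 49/2 + 7/2)*31)*(-12/31) = -32*31*(-12/31) = -992*(-12/31) = 384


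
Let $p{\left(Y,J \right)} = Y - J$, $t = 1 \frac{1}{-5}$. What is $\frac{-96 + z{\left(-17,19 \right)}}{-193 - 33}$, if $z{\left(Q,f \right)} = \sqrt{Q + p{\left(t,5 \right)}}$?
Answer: $\frac{48}{113} - \frac{i \sqrt{555}}{1130} \approx 0.42478 - 0.020848 i$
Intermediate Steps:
$t = - \frac{1}{5}$ ($t = 1 \left(- \frac{1}{5}\right) = - \frac{1}{5} \approx -0.2$)
$z{\left(Q,f \right)} = \sqrt{- \frac{26}{5} + Q}$ ($z{\left(Q,f \right)} = \sqrt{Q - \frac{26}{5}} = \sqrt{- \frac{26}{5} + Q}$)
$\frac{-96 + z{\left(-17,19 \right)}}{-193 - 33} = \frac{-96 + \frac{\sqrt{-130 + 25 \left(-17\right)}}{5}}{-193 - 33} = \frac{-96 + \frac{\sqrt{-130 - 425}}{5}}{-226} = \left(-96 + \frac{\sqrt{-555}}{5}\right) \left(- \frac{1}{226}\right) = \left(-96 + \frac{i \sqrt{555}}{5}\right) \left(- \frac{1}{226}\right) = \frac{48}{113} - \frac{i \sqrt{555}}{1130}$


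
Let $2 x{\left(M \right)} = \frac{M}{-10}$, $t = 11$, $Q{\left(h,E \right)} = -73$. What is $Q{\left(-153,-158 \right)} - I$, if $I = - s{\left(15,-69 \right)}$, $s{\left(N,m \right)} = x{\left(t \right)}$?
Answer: $- \frac{1471}{20} \approx -73.55$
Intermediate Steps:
$x{\left(M \right)} = - \frac{M}{20}$ ($x{\left(M \right)} = \frac{M \frac{1}{-10}}{2} = \frac{M \left(- \frac{1}{10}\right)}{2} = \frac{\left(- \frac{1}{10}\right) M}{2} = - \frac{M}{20}$)
$s{\left(N,m \right)} = - \frac{11}{20}$ ($s{\left(N,m \right)} = \left(- \frac{1}{20}\right) 11 = - \frac{11}{20}$)
$I = \frac{11}{20}$ ($I = \left(-1\right) \left(- \frac{11}{20}\right) = \frac{11}{20} \approx 0.55$)
$Q{\left(-153,-158 \right)} - I = -73 - \frac{11}{20} = - \frac{1471}{20}$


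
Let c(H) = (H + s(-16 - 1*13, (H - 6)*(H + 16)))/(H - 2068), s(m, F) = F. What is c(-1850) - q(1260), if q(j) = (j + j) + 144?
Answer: -2306601/653 ≈ -3532.3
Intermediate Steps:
q(j) = 144 + 2*j (q(j) = 2*j + 144 = 144 + 2*j)
c(H) = (H + (-6 + H)*(16 + H))/(-2068 + H) (c(H) = (H + (H - 6)*(H + 16))/(H - 2068) = (H + (-6 + H)*(16 + H))/(-2068 + H))
c(-1850) - q(1260) = (-96 + (-1850)**2 + 11*(-1850))/(-2068 - 1850) - (144 + 2*1260) = (-96 + 3422500 - 20350)/(-3918) - (144 + 2520) = -1/3918*3402054 - 1*2664 = -567009/653 - 2664 = -2306601/653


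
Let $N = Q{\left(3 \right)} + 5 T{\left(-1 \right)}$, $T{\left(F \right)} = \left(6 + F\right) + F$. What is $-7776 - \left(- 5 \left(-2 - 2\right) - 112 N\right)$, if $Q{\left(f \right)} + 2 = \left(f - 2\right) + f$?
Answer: $-5332$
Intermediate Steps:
$Q{\left(f \right)} = -4 + 2 f$ ($Q{\left(f \right)} = -2 + \left(\left(f - 2\right) + f\right) = -2 + \left(\left(-2 + f\right) + f\right) = -2 + \left(-2 + 2 f\right) = -4 + 2 f$)
$T{\left(F \right)} = 6 + 2 F$
$N = 22$ ($N = \left(-4 + 2 \cdot 3\right) + 5 \left(6 + 2 \left(-1\right)\right) = \left(-4 + 6\right) + 5 \left(6 - 2\right) = 2 + 5 \cdot 4 = 2 + 20 = 22$)
$-7776 - \left(- 5 \left(-2 - 2\right) - 112 N\right) = -7776 - \left(- 5 \left(-2 - 2\right) - 2464\right) = -7776 - \left(\left(-5\right) \left(-4\right) - 2464\right) = -7776 - \left(20 - 2464\right) = -7776 - -2444 = -7776 + 2444 = -5332$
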